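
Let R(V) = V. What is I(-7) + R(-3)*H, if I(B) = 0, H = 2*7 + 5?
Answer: -57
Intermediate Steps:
H = 19 (H = 14 + 5 = 19)
I(-7) + R(-3)*H = 0 - 3*19 = 0 - 57 = -57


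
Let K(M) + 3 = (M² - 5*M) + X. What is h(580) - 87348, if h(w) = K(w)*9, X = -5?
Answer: 2914080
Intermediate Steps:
K(M) = -8 + M² - 5*M (K(M) = -3 + ((M² - 5*M) - 5) = -3 + (-5 + M² - 5*M) = -8 + M² - 5*M)
h(w) = -72 - 45*w + 9*w² (h(w) = (-8 + w² - 5*w)*9 = -72 - 45*w + 9*w²)
h(580) - 87348 = (-72 - 45*580 + 9*580²) - 87348 = (-72 - 26100 + 9*336400) - 87348 = (-72 - 26100 + 3027600) - 87348 = 3001428 - 87348 = 2914080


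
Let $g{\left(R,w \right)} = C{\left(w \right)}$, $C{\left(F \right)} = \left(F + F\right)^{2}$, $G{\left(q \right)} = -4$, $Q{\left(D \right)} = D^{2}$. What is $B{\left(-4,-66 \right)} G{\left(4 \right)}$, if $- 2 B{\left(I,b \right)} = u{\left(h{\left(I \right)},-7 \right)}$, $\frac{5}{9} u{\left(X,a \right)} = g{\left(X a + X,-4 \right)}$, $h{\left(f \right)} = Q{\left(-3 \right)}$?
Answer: $\frac{1152}{5} \approx 230.4$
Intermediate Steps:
$C{\left(F \right)} = 4 F^{2}$ ($C{\left(F \right)} = \left(2 F\right)^{2} = 4 F^{2}$)
$g{\left(R,w \right)} = 4 w^{2}$
$h{\left(f \right)} = 9$ ($h{\left(f \right)} = \left(-3\right)^{2} = 9$)
$u{\left(X,a \right)} = \frac{576}{5}$ ($u{\left(X,a \right)} = \frac{9 \cdot 4 \left(-4\right)^{2}}{5} = \frac{9 \cdot 4 \cdot 16}{5} = \frac{9}{5} \cdot 64 = \frac{576}{5}$)
$B{\left(I,b \right)} = - \frac{288}{5}$ ($B{\left(I,b \right)} = \left(- \frac{1}{2}\right) \frac{576}{5} = - \frac{288}{5}$)
$B{\left(-4,-66 \right)} G{\left(4 \right)} = \left(- \frac{288}{5}\right) \left(-4\right) = \frac{1152}{5}$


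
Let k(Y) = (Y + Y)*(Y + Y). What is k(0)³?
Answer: 0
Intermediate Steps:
k(Y) = 4*Y² (k(Y) = (2*Y)*(2*Y) = 4*Y²)
k(0)³ = (4*0²)³ = (4*0)³ = 0³ = 0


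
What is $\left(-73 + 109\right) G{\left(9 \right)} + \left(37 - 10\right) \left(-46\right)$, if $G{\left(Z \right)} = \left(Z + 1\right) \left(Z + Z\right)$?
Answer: $5238$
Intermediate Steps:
$G{\left(Z \right)} = 2 Z \left(1 + Z\right)$ ($G{\left(Z \right)} = \left(1 + Z\right) 2 Z = 2 Z \left(1 + Z\right)$)
$\left(-73 + 109\right) G{\left(9 \right)} + \left(37 - 10\right) \left(-46\right) = \left(-73 + 109\right) 2 \cdot 9 \left(1 + 9\right) + \left(37 - 10\right) \left(-46\right) = 36 \cdot 2 \cdot 9 \cdot 10 + 27 \left(-46\right) = 36 \cdot 180 - 1242 = 6480 - 1242 = 5238$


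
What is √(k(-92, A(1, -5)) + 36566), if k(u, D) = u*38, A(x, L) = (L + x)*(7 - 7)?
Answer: √33070 ≈ 181.85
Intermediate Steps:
A(x, L) = 0 (A(x, L) = (L + x)*0 = 0)
k(u, D) = 38*u
√(k(-92, A(1, -5)) + 36566) = √(38*(-92) + 36566) = √(-3496 + 36566) = √33070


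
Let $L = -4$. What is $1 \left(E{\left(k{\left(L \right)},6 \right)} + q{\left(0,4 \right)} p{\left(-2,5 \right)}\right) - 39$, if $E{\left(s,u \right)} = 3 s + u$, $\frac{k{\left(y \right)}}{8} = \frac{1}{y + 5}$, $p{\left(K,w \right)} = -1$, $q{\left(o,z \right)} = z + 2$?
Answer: $-15$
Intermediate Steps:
$q{\left(o,z \right)} = 2 + z$
$k{\left(y \right)} = \frac{8}{5 + y}$ ($k{\left(y \right)} = \frac{8}{y + 5} = \frac{8}{5 + y}$)
$E{\left(s,u \right)} = u + 3 s$
$1 \left(E{\left(k{\left(L \right)},6 \right)} + q{\left(0,4 \right)} p{\left(-2,5 \right)}\right) - 39 = 1 \left(\left(6 + 3 \frac{8}{5 - 4}\right) + \left(2 + 4\right) \left(-1\right)\right) - 39 = 1 \left(\left(6 + 3 \cdot \frac{8}{1}\right) + 6 \left(-1\right)\right) - 39 = 1 \left(\left(6 + 3 \cdot 8 \cdot 1\right) - 6\right) - 39 = 1 \left(\left(6 + 3 \cdot 8\right) - 6\right) - 39 = 1 \left(\left(6 + 24\right) - 6\right) - 39 = 1 \left(30 - 6\right) - 39 = 1 \cdot 24 - 39 = 24 - 39 = -15$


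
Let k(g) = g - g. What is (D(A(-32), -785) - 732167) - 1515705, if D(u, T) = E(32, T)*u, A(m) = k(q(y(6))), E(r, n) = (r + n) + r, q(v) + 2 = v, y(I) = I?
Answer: -2247872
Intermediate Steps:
q(v) = -2 + v
E(r, n) = n + 2*r (E(r, n) = (n + r) + r = n + 2*r)
k(g) = 0
A(m) = 0
D(u, T) = u*(64 + T) (D(u, T) = (T + 2*32)*u = (T + 64)*u = (64 + T)*u = u*(64 + T))
(D(A(-32), -785) - 732167) - 1515705 = (0*(64 - 785) - 732167) - 1515705 = (0*(-721) - 732167) - 1515705 = (0 - 732167) - 1515705 = -732167 - 1515705 = -2247872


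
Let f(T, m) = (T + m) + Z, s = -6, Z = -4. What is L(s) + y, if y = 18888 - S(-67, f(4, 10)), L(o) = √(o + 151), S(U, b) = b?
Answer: 18878 + √145 ≈ 18890.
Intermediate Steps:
f(T, m) = -4 + T + m (f(T, m) = (T + m) - 4 = -4 + T + m)
L(o) = √(151 + o)
y = 18878 (y = 18888 - (-4 + 4 + 10) = 18888 - 1*10 = 18888 - 10 = 18878)
L(s) + y = √(151 - 6) + 18878 = √145 + 18878 = 18878 + √145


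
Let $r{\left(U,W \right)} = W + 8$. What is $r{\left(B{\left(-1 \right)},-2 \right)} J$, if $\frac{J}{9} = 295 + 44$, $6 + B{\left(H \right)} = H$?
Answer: $18306$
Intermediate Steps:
$B{\left(H \right)} = -6 + H$
$r{\left(U,W \right)} = 8 + W$
$J = 3051$ ($J = 9 \left(295 + 44\right) = 9 \cdot 339 = 3051$)
$r{\left(B{\left(-1 \right)},-2 \right)} J = \left(8 - 2\right) 3051 = 6 \cdot 3051 = 18306$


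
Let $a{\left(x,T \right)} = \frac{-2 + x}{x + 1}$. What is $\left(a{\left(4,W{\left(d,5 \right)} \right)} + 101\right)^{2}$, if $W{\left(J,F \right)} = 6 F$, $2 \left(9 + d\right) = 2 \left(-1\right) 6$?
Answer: $\frac{257049}{25} \approx 10282.0$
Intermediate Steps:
$d = -15$ ($d = -9 + \frac{2 \left(-1\right) 6}{2} = -9 + \frac{\left(-2\right) 6}{2} = -9 + \frac{1}{2} \left(-12\right) = -9 - 6 = -15$)
$a{\left(x,T \right)} = \frac{-2 + x}{1 + x}$
$\left(a{\left(4,W{\left(d,5 \right)} \right)} + 101\right)^{2} = \left(\frac{-2 + 4}{1 + 4} + 101\right)^{2} = \left(\frac{1}{5} \cdot 2 + 101\right)^{2} = \left(\frac{2}{5} + 101\right)^{2} = \left(\frac{507}{5}\right)^{2} = \frac{257049}{25}$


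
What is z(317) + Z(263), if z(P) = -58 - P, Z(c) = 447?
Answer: 72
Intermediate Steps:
z(317) + Z(263) = (-58 - 1*317) + 447 = (-58 - 317) + 447 = -375 + 447 = 72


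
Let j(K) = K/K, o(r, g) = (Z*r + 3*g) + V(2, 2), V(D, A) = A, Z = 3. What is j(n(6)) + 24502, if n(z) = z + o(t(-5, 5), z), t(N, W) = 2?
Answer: 24503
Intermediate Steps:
o(r, g) = 2 + 3*g + 3*r (o(r, g) = (3*r + 3*g) + 2 = (3*g + 3*r) + 2 = 2 + 3*g + 3*r)
n(z) = 8 + 4*z (n(z) = z + (2 + 3*z + 3*2) = z + (2 + 3*z + 6) = z + (8 + 3*z) = 8 + 4*z)
j(K) = 1
j(n(6)) + 24502 = 1 + 24502 = 24503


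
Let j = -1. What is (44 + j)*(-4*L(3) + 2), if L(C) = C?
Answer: -430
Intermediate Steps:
(44 + j)*(-4*L(3) + 2) = (44 - 1)*(-4*3 + 2) = 43*(-12 + 2) = 43*(-10) = -430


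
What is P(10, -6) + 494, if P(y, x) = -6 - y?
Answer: 478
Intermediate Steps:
P(10, -6) + 494 = (-6 - 1*10) + 494 = (-6 - 10) + 494 = -16 + 494 = 478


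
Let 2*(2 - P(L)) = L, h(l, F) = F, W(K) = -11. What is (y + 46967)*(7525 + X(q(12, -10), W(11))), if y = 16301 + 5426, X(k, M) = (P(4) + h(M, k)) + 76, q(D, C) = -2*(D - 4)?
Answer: 521043990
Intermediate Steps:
q(D, C) = 8 - 2*D (q(D, C) = -2*(-4 + D) = 8 - 2*D)
P(L) = 2 - L/2
X(k, M) = 76 + k (X(k, M) = ((2 - ½*4) + k) + 76 = ((2 - 2) + k) + 76 = (0 + k) + 76 = k + 76 = 76 + k)
y = 21727
(y + 46967)*(7525 + X(q(12, -10), W(11))) = (21727 + 46967)*(7525 + (76 + (8 - 2*12))) = 68694*(7525 + (76 + (8 - 24))) = 68694*(7525 + (76 - 16)) = 68694*(7525 + 60) = 68694*7585 = 521043990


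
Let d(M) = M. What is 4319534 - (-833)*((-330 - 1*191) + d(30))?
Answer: 3910531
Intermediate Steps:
4319534 - (-833)*((-330 - 1*191) + d(30)) = 4319534 - (-833)*((-330 - 1*191) + 30) = 4319534 - (-833)*((-330 - 191) + 30) = 4319534 - (-833)*(-521 + 30) = 4319534 - (-833)*(-491) = 4319534 - 1*409003 = 4319534 - 409003 = 3910531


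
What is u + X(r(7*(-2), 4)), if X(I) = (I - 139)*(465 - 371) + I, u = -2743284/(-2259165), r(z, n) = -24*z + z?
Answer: 13197450248/753055 ≈ 17525.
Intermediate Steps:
r(z, n) = -23*z
u = 914428/753055 (u = -2743284*(-1/2259165) = 914428/753055 ≈ 1.2143)
X(I) = -13066 + 95*I (X(I) = (-139 + I)*94 + I = (-13066 + 94*I) + I = -13066 + 95*I)
u + X(r(7*(-2), 4)) = 914428/753055 + (-13066 + 95*(-161*(-2))) = 914428/753055 + (-13066 + 95*(-23*(-14))) = 914428/753055 + (-13066 + 95*322) = 914428/753055 + (-13066 + 30590) = 914428/753055 + 17524 = 13197450248/753055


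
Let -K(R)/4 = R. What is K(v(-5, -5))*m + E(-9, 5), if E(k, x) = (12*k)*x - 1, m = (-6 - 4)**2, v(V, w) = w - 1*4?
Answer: 3059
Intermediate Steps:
v(V, w) = -4 + w (v(V, w) = w - 4 = -4 + w)
m = 100 (m = (-10)**2 = 100)
K(R) = -4*R
E(k, x) = -1 + 12*k*x (E(k, x) = 12*k*x - 1 = -1 + 12*k*x)
K(v(-5, -5))*m + E(-9, 5) = -4*(-4 - 5)*100 + (-1 + 12*(-9)*5) = -4*(-9)*100 + (-1 - 540) = 36*100 - 541 = 3600 - 541 = 3059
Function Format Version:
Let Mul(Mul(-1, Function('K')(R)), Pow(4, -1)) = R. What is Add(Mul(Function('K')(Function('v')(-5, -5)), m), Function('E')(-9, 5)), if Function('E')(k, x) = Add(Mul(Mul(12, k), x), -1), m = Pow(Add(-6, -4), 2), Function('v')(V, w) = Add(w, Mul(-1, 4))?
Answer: 3059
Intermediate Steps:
Function('v')(V, w) = Add(-4, w) (Function('v')(V, w) = Add(w, -4) = Add(-4, w))
m = 100 (m = Pow(-10, 2) = 100)
Function('K')(R) = Mul(-4, R)
Function('E')(k, x) = Add(-1, Mul(12, k, x)) (Function('E')(k, x) = Add(Mul(12, k, x), -1) = Add(-1, Mul(12, k, x)))
Add(Mul(Function('K')(Function('v')(-5, -5)), m), Function('E')(-9, 5)) = Add(Mul(Mul(-4, Add(-4, -5)), 100), Add(-1, Mul(12, -9, 5))) = Add(Mul(Mul(-4, -9), 100), Add(-1, -540)) = Add(Mul(36, 100), -541) = Add(3600, -541) = 3059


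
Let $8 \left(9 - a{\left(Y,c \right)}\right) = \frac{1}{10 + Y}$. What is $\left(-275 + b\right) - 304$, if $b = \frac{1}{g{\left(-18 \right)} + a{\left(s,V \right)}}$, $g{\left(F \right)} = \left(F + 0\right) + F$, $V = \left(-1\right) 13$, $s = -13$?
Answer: $- \frac{374637}{647} \approx -579.04$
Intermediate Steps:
$V = -13$
$a{\left(Y,c \right)} = 9 - \frac{1}{8 \left(10 + Y\right)}$
$g{\left(F \right)} = 2 F$ ($g{\left(F \right)} = F + F = 2 F$)
$b = - \frac{24}{647}$ ($b = \frac{1}{2 \left(-18\right) + \frac{719 + 72 \left(-13\right)}{8 \left(10 - 13\right)}} = \frac{1}{-36 + \frac{719 - 936}{8 \left(-3\right)}} = \frac{1}{-36 + \frac{1}{8} \left(- \frac{1}{3}\right) \left(-217\right)} = \frac{1}{-36 + \frac{217}{24}} = \frac{1}{- \frac{647}{24}} = - \frac{24}{647} \approx -0.037094$)
$\left(-275 + b\right) - 304 = \left(-275 - \frac{24}{647}\right) - 304 = - \frac{177949}{647} - 304 = - \frac{374637}{647}$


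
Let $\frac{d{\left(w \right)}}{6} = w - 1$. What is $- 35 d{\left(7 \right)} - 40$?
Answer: $-1300$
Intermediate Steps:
$d{\left(w \right)} = -6 + 6 w$ ($d{\left(w \right)} = 6 \left(w - 1\right) = 6 \left(-1 + w\right) = -6 + 6 w$)
$- 35 d{\left(7 \right)} - 40 = - 35 \left(-6 + 6 \cdot 7\right) - 40 = - 35 \left(-6 + 42\right) - 40 = \left(-35\right) 36 - 40 = -1260 - 40 = -1300$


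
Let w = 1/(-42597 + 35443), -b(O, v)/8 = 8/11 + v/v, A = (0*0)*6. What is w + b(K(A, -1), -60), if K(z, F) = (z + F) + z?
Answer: -1087419/78694 ≈ -13.818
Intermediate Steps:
A = 0 (A = 0*6 = 0)
K(z, F) = F + 2*z (K(z, F) = (F + z) + z = F + 2*z)
b(O, v) = -152/11 (b(O, v) = -8*(8/11 + v/v) = -8*(8*(1/11) + 1) = -8*(8/11 + 1) = -8*19/11 = -152/11)
w = -1/7154 (w = 1/(-7154) = -1/7154 ≈ -0.00013978)
w + b(K(A, -1), -60) = -1/7154 - 152/11 = -1087419/78694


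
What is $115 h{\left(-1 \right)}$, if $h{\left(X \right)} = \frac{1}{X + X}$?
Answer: $- \frac{115}{2} \approx -57.5$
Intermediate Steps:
$h{\left(X \right)} = \frac{1}{2 X}$
$115 h{\left(-1 \right)} = 115 \frac{1}{2 \left(-1\right)} = 115 \cdot \frac{1}{2} \left(-1\right) = 115 \left(- \frac{1}{2}\right) = - \frac{115}{2}$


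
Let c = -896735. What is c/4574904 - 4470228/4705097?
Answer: -24670089116407/21525367085688 ≈ -1.1461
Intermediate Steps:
c/4574904 - 4470228/4705097 = -896735/4574904 - 4470228/4705097 = -24670089116407/21525367085688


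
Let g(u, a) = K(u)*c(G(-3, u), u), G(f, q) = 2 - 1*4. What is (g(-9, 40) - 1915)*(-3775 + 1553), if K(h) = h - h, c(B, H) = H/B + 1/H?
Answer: 4255130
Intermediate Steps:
G(f, q) = -2 (G(f, q) = 2 - 4 = -2)
c(B, H) = 1/H + H/B (c(B, H) = H/B + 1/H = 1/H + H/B)
K(h) = 0
g(u, a) = 0 (g(u, a) = 0*(1/u + u/(-2)) = 0*(1/u + u*(-1/2)) = 0*(1/u - u/2) = 0)
(g(-9, 40) - 1915)*(-3775 + 1553) = (0 - 1915)*(-3775 + 1553) = -1915*(-2222) = 4255130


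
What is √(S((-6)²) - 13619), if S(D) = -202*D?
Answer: I*√20891 ≈ 144.54*I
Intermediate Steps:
√(S((-6)²) - 13619) = √(-202*(-6)² - 13619) = √(-202*36 - 13619) = √(-7272 - 13619) = √(-20891) = I*√20891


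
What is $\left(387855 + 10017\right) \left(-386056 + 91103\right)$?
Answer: $-117353540016$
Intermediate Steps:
$\left(387855 + 10017\right) \left(-386056 + 91103\right) = 397872 \left(-294953\right) = -117353540016$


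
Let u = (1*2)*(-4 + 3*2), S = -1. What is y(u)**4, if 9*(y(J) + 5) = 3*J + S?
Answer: 1336336/6561 ≈ 203.68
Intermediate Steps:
u = 4 (u = 2*(-4 + 6) = 2*2 = 4)
y(J) = -46/9 + J/3 (y(J) = -5 + (3*J - 1)/9 = -5 + (-1 + 3*J)/9 = -5 + (-1/9 + J/3) = -46/9 + J/3)
y(u)**4 = (-46/9 + (1/3)*4)**4 = (-46/9 + 4/3)**4 = (-34/9)**4 = 1336336/6561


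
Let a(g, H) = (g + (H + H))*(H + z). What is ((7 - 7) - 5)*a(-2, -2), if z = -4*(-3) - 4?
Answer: 180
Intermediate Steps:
z = 8 (z = 12 - 4 = 8)
a(g, H) = (8 + H)*(g + 2*H) (a(g, H) = (g + (H + H))*(H + 8) = (g + 2*H)*(8 + H) = (8 + H)*(g + 2*H))
((7 - 7) - 5)*a(-2, -2) = ((7 - 7) - 5)*(2*(-2)**2 + 8*(-2) + 16*(-2) - 2*(-2)) = (0 - 5)*(2*4 - 16 - 32 + 4) = -5*(8 - 16 - 32 + 4) = -5*(-36) = 180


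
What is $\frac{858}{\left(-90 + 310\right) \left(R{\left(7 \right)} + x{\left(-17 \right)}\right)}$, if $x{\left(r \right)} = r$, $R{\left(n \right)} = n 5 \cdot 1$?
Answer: $\frac{13}{60} \approx 0.21667$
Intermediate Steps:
$R{\left(n \right)} = 5 n$ ($R{\left(n \right)} = 5 n 1 = 5 n$)
$\frac{858}{\left(-90 + 310\right) \left(R{\left(7 \right)} + x{\left(-17 \right)}\right)} = \frac{858}{\left(-90 + 310\right) \left(5 \cdot 7 - 17\right)} = \frac{858}{220 \left(35 - 17\right)} = \frac{858}{220 \cdot 18} = \frac{858}{3960} = 858 \cdot \frac{1}{3960} = \frac{13}{60}$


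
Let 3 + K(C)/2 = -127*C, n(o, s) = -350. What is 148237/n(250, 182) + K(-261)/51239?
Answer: -7572314843/17933650 ≈ -422.24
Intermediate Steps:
K(C) = -6 - 254*C (K(C) = -6 + 2*(-127*C) = -6 - 254*C)
148237/n(250, 182) + K(-261)/51239 = 148237/(-350) + (-6 - 254*(-261))/51239 = 148237*(-1/350) + (-6 + 66294)*(1/51239) = -148237/350 + 66288*(1/51239) = -148237/350 + 66288/51239 = -7572314843/17933650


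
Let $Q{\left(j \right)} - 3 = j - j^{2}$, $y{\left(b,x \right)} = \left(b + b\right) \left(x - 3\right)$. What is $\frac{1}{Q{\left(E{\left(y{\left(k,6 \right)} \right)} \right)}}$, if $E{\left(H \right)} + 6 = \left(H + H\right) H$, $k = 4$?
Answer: $- \frac{1}{1312167} \approx -7.621 \cdot 10^{-7}$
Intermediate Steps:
$y{\left(b,x \right)} = 2 b \left(-3 + x\right)$
$E{\left(H \right)} = -6 + 2 H^{2}$ ($E{\left(H \right)} = -6 + \left(H + H\right) H = -6 + 2 H H = -6 + 2 H^{2}$)
$Q{\left(j \right)} = 3 + j - j^{2}$ ($Q{\left(j \right)} = 3 - \left(j^{2} - j\right) = 3 + j - j^{2}$)
$\frac{1}{Q{\left(E{\left(y{\left(k,6 \right)} \right)} \right)}} = \frac{1}{3 - \left(6 - 2 \left(2 \cdot 4 \left(-3 + 6\right)\right)^{2}\right) - \left(-6 + 2 \left(2 \cdot 4 \left(-3 + 6\right)\right)^{2}\right)^{2}} = \frac{1}{3 - \left(6 - 2 \left(2 \cdot 4 \cdot 3\right)^{2}\right) - \left(-6 + 2 \left(2 \cdot 4 \cdot 3\right)^{2}\right)^{2}} = \frac{1}{3 - \left(6 - 2 \cdot 24^{2}\right) - \left(-6 + 2 \cdot 24^{2}\right)^{2}} = \frac{1}{3 + \left(-6 + 2 \cdot 576\right) - \left(-6 + 2 \cdot 576\right)^{2}} = \frac{1}{3 + \left(-6 + 1152\right) - \left(-6 + 1152\right)^{2}} = \frac{1}{3 + 1146 - 1146^{2}} = \frac{1}{3 + 1146 - 1313316} = \frac{1}{-1312167} = - \frac{1}{1312167}$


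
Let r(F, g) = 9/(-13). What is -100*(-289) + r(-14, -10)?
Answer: 375691/13 ≈ 28899.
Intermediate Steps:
r(F, g) = -9/13 (r(F, g) = 9*(-1/13) = -9/13)
-100*(-289) + r(-14, -10) = -100*(-289) - 9/13 = 28900 - 9/13 = 375691/13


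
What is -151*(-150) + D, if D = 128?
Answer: 22778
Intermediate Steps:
-151*(-150) + D = -151*(-150) + 128 = 22650 + 128 = 22778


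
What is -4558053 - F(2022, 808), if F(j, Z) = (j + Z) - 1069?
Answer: -4559814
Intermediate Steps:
F(j, Z) = -1069 + Z + j (F(j, Z) = (Z + j) - 1069 = -1069 + Z + j)
-4558053 - F(2022, 808) = -4558053 - (-1069 + 808 + 2022) = -4558053 - 1*1761 = -4558053 - 1761 = -4559814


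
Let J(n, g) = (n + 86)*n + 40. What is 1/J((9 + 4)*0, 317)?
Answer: 1/40 ≈ 0.025000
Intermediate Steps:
J(n, g) = 40 + n*(86 + n) (J(n, g) = (86 + n)*n + 40 = n*(86 + n) + 40 = 40 + n*(86 + n))
1/J((9 + 4)*0, 317) = 1/(40 + ((9 + 4)*0)**2 + 86*((9 + 4)*0)) = 1/(40 + (13*0)**2 + 86*(13*0)) = 1/(40 + 0**2 + 86*0) = 1/(40 + 0 + 0) = 1/40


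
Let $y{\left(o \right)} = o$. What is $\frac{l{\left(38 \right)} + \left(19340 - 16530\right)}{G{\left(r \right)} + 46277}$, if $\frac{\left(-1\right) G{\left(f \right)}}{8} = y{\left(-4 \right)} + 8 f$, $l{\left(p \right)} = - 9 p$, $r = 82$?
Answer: $\frac{2468}{41061} \approx 0.060106$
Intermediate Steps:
$G{\left(f \right)} = 32 - 64 f$ ($G{\left(f \right)} = - 8 \left(-4 + 8 f\right) = 32 - 64 f$)
$\frac{l{\left(38 \right)} + \left(19340 - 16530\right)}{G{\left(r \right)} + 46277} = \frac{\left(-9\right) 38 + \left(19340 - 16530\right)}{\left(32 - 5248\right) + 46277} = \frac{-342 + \left(19340 - 16530\right)}{\left(32 - 5248\right) + 46277} = \frac{-342 + 2810}{-5216 + 46277} = \frac{2468}{41061}$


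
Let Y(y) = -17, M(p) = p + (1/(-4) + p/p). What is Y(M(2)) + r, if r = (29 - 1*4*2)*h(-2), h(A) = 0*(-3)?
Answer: -17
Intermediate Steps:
h(A) = 0
M(p) = 3/4 + p (M(p) = p + (1*(-1/4) + 1) = p + (-1/4 + 1) = p + 3/4 = 3/4 + p)
r = 0 (r = (29 - 1*4*2)*0 = (29 - 4*2)*0 = (29 - 8)*0 = 21*0 = 0)
Y(M(2)) + r = -17 + 0 = -17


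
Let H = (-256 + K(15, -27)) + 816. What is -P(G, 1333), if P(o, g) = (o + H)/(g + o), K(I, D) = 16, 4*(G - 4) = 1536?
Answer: -964/1721 ≈ -0.56014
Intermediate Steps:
G = 388 (G = 4 + (¼)*1536 = 4 + 384 = 388)
H = 576 (H = (-256 + 16) + 816 = -240 + 816 = 576)
P(o, g) = (576 + o)/(g + o) (P(o, g) = (o + 576)/(g + o) = (576 + o)/(g + o))
-P(G, 1333) = -(576 + 388)/(1333 + 388) = -964/1721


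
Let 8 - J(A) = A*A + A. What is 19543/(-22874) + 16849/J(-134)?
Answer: -183385757/101869359 ≈ -1.8002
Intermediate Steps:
J(A) = 8 - A - A² (J(A) = 8 - (A*A + A) = 8 - (A² + A) = 8 - (A + A²) = 8 + (-A - A²) = 8 - A - A²)
19543/(-22874) + 16849/J(-134) = 19543/(-22874) + 16849/(8 - 1*(-134) - 1*(-134)²) = 19543*(-1/22874) + 16849/(8 + 134 - 1*17956) = -19543/22874 + 16849/(8 + 134 - 17956) = -19543/22874 + 16849/(-17814) = -19543/22874 + 16849*(-1/17814) = -19543/22874 - 16849/17814 = -183385757/101869359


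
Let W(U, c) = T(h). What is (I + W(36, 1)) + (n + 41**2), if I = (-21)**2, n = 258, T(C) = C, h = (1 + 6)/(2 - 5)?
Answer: 7133/3 ≈ 2377.7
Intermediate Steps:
h = -7/3 (h = 7/(-3) = 7*(-1/3) = -7/3 ≈ -2.3333)
W(U, c) = -7/3
I = 441
(I + W(36, 1)) + (n + 41**2) = (441 - 7/3) + (258 + 41**2) = 1316/3 + (258 + 1681) = 1316/3 + 1939 = 7133/3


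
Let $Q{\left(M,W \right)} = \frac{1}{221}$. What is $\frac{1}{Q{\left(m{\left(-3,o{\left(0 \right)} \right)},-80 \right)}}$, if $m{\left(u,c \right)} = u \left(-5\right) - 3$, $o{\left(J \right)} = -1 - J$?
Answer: $221$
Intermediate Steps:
$m{\left(u,c \right)} = -3 - 5 u$ ($m{\left(u,c \right)} = - 5 u - 3 = -3 - 5 u$)
$Q{\left(M,W \right)} = \frac{1}{221}$
$\frac{1}{Q{\left(m{\left(-3,o{\left(0 \right)} \right)},-80 \right)}} = \frac{1}{\frac{1}{221}} = 221$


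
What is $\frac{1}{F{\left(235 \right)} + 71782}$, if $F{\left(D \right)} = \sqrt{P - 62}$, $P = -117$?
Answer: $\frac{71782}{5152655703} - \frac{i \sqrt{179}}{5152655703} \approx 1.3931 \cdot 10^{-5} - 2.5965 \cdot 10^{-9} i$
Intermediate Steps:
$F{\left(D \right)} = i \sqrt{179}$ ($F{\left(D \right)} = \sqrt{-117 - 62} = \sqrt{-179} = i \sqrt{179}$)
$\frac{1}{F{\left(235 \right)} + 71782} = \frac{1}{i \sqrt{179} + 71782} = \frac{1}{71782 + i \sqrt{179}}$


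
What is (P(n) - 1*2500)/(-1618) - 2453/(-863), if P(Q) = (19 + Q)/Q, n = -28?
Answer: 171532945/39097352 ≈ 4.3873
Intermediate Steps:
P(Q) = (19 + Q)/Q
(P(n) - 1*2500)/(-1618) - 2453/(-863) = ((19 - 28)/(-28) - 1*2500)/(-1618) - 2453/(-863) = (-1/28*(-9) - 2500)*(-1/1618) - 2453*(-1/863) = (9/28 - 2500)*(-1/1618) + 2453/863 = -69991/28*(-1/1618) + 2453/863 = 69991/45304 + 2453/863 = 171532945/39097352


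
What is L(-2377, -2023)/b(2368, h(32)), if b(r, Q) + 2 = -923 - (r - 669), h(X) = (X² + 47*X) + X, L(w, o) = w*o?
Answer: -4808671/2624 ≈ -1832.6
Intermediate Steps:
L(w, o) = o*w
h(X) = X² + 48*X
b(r, Q) = -256 - r (b(r, Q) = -2 + (-923 - (r - 669)) = -2 + (-923 - (-669 + r)) = -2 + (-923 + (669 - r)) = -2 + (-254 - r) = -256 - r)
L(-2377, -2023)/b(2368, h(32)) = (-2023*(-2377))/(-256 - 1*2368) = 4808671/(-256 - 2368) = 4808671/(-2624) = 4808671*(-1/2624) = -4808671/2624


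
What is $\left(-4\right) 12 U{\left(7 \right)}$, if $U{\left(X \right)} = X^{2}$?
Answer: $-2352$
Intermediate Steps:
$\left(-4\right) 12 U{\left(7 \right)} = \left(-4\right) 12 \cdot 7^{2} = \left(-48\right) 49 = -2352$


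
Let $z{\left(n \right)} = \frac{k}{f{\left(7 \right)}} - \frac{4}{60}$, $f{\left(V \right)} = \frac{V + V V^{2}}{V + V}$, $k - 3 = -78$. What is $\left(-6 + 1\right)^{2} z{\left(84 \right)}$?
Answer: $- \frac{230}{3} \approx -76.667$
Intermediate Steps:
$k = -75$ ($k = 3 - 78 = -75$)
$f{\left(V \right)} = \frac{V + V^{3}}{2 V}$
$z{\left(n \right)} = - \frac{46}{15}$ ($z{\left(n \right)} = - \frac{75}{\frac{1}{2} + \frac{7^{2}}{2}} - \frac{4}{60} = - \frac{75}{\frac{1}{2} + \frac{1}{2} \cdot 49} - \frac{1}{15} = - \frac{75}{\frac{1}{2} + \frac{49}{2}} - \frac{1}{15} = - \frac{75}{25} - \frac{1}{15} = \left(-75\right) \frac{1}{25} - \frac{1}{15} = -3 - \frac{1}{15} = - \frac{46}{15}$)
$\left(-6 + 1\right)^{2} z{\left(84 \right)} = \left(-6 + 1\right)^{2} \left(- \frac{46}{15}\right) = \left(-5\right)^{2} \left(- \frac{46}{15}\right) = 25 \left(- \frac{46}{15}\right) = - \frac{230}{3}$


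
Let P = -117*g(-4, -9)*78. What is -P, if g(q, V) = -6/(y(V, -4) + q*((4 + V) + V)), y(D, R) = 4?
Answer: -4563/5 ≈ -912.60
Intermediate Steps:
g(q, V) = -6/(4 + q*(4 + 2*V)) (g(q, V) = -6/(4 + q*((4 + V) + V)) = -6/(4 + q*(4 + 2*V)))
P = 4563/5 (P = -(-351)/(2 + 2*(-4) - 9*(-4))*78 = -(-351)/(2 - 8 + 36)*78 = -(-351)/30*78 = -117*(-1/10)*78 = (117/10)*78 = 4563/5 ≈ 912.60)
-P = -1*4563/5 = -4563/5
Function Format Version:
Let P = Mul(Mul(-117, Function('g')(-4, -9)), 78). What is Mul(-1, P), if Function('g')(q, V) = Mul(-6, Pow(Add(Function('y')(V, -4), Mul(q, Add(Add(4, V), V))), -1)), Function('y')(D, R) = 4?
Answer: Rational(-4563, 5) ≈ -912.60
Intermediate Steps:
Function('g')(q, V) = Mul(-6, Pow(Add(4, Mul(q, Add(4, Mul(2, V)))), -1)) (Function('g')(q, V) = Mul(-6, Pow(Add(4, Mul(q, Add(Add(4, V), V))), -1)) = Mul(-6, Pow(Add(4, Mul(q, Add(4, Mul(2, V)))), -1)))
P = Rational(4563, 5) (P = Mul(Mul(-117, Mul(-3, Pow(Add(2, Mul(2, -4), Mul(-9, -4)), -1))), 78) = Mul(Mul(-117, Mul(-3, Pow(Add(2, -8, 36), -1))), 78) = Mul(Mul(-117, Mul(-3, Pow(30, -1))), 78) = Mul(Mul(-117, Mul(-3, Rational(1, 30))), 78) = Mul(Mul(-117, Rational(-1, 10)), 78) = Mul(Rational(117, 10), 78) = Rational(4563, 5) ≈ 912.60)
Mul(-1, P) = Mul(-1, Rational(4563, 5)) = Rational(-4563, 5)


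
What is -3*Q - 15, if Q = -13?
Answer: 24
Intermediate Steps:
-3*Q - 15 = -3*(-13) - 15 = 39 - 15 = 24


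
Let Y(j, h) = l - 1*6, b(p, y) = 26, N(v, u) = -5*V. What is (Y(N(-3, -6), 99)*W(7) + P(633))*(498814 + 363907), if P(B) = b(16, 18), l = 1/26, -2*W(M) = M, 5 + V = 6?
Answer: 2102451077/52 ≈ 4.0432e+7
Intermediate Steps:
V = 1 (V = -5 + 6 = 1)
W(M) = -M/2
N(v, u) = -5 (N(v, u) = -5*1 = -5)
l = 1/26 ≈ 0.038462
P(B) = 26
Y(j, h) = -155/26 (Y(j, h) = 1/26 - 1*6 = 1/26 - 6 = -155/26)
(Y(N(-3, -6), 99)*W(7) + P(633))*(498814 + 363907) = (-(-155)*7/52 + 26)*(498814 + 363907) = (-155/26*(-7/2) + 26)*862721 = (1085/52 + 26)*862721 = (2437/52)*862721 = 2102451077/52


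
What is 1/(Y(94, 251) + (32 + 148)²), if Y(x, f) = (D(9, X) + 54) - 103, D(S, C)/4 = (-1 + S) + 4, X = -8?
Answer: 1/32399 ≈ 3.0865e-5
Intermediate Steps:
D(S, C) = 12 + 4*S (D(S, C) = 4*((-1 + S) + 4) = 4*(3 + S) = 12 + 4*S)
Y(x, f) = -1 (Y(x, f) = ((12 + 4*9) + 54) - 103 = ((12 + 36) + 54) - 103 = (48 + 54) - 103 = 102 - 103 = -1)
1/(Y(94, 251) + (32 + 148)²) = 1/(-1 + (32 + 148)²) = 1/(-1 + 180²) = 1/(-1 + 32400) = 1/32399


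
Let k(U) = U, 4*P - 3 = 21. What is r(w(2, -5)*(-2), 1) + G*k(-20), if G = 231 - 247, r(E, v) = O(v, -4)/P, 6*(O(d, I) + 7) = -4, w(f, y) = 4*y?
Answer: 5737/18 ≈ 318.72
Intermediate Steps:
P = 6 (P = ¾ + (¼)*21 = ¾ + 21/4 = 6)
O(d, I) = -23/3 (O(d, I) = -7 + (⅙)*(-4) = -7 - ⅔ = -23/3)
r(E, v) = -23/18 (r(E, v) = -23/3/6 = -23/3*⅙ = -23/18)
G = -16
r(w(2, -5)*(-2), 1) + G*k(-20) = -23/18 - 16*(-20) = -23/18 + 320 = 5737/18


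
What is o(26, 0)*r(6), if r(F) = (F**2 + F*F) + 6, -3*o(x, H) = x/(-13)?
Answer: 52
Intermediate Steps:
o(x, H) = x/39 (o(x, H) = -x/(3*(-13)) = -x*(-1)/(3*13) = -(-1)*x/39 = x/39)
r(F) = 6 + 2*F**2 (r(F) = (F**2 + F**2) + 6 = 2*F**2 + 6 = 6 + 2*F**2)
o(26, 0)*r(6) = ((1/39)*26)*(6 + 2*6**2) = 2*(6 + 2*36)/3 = 2*(6 + 72)/3 = (2/3)*78 = 52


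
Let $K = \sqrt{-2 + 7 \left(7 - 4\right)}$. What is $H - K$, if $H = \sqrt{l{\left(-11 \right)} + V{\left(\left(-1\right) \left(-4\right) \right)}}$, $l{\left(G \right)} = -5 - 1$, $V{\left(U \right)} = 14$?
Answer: $- \sqrt{19} + 2 \sqrt{2} \approx -1.5305$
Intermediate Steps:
$l{\left(G \right)} = -6$ ($l{\left(G \right)} = -5 - 1 = -6$)
$K = \sqrt{19}$ ($K = \sqrt{-2 + 7 \cdot 3} = \sqrt{-2 + 21} = \sqrt{19} \approx 4.3589$)
$H = 2 \sqrt{2}$ ($H = \sqrt{-6 + 14} = \sqrt{8} = 2 \sqrt{2} \approx 2.8284$)
$H - K = 2 \sqrt{2} - \sqrt{19} = - \sqrt{19} + 2 \sqrt{2}$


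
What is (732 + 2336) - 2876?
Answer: 192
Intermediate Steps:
(732 + 2336) - 2876 = 3068 - 2876 = 192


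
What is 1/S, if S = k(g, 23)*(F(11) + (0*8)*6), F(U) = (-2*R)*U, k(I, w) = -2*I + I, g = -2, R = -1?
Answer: 1/44 ≈ 0.022727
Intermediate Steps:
k(I, w) = -I
F(U) = 2*U (F(U) = (-2*(-1))*U = 2*U)
S = 44 (S = (-1*(-2))*(2*11 + (0*8)*6) = 2*(22 + 0*6) = 2*(22 + 0) = 2*22 = 44)
1/S = 1/44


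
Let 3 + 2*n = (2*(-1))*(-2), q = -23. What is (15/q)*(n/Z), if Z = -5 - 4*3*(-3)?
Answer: -15/1426 ≈ -0.010519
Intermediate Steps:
Z = 31 (Z = -5 - 12*(-3) = -5 + 36 = 31)
n = ½ (n = -3/2 + ((2*(-1))*(-2))/2 = -3/2 + (-2*(-2))/2 = -3/2 + (½)*4 = -3/2 + 2 = ½ ≈ 0.50000)
(15/q)*(n/Z) = (15/(-23))*((½)/31) = (15*(-1/23))*((½)*(1/31)) = -15/23*1/62 = -15/1426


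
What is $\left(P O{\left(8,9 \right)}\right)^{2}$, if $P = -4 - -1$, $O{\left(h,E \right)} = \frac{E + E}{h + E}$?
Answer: $\frac{2916}{289} \approx 10.09$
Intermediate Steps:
$O{\left(h,E \right)} = \frac{2 E}{E + h}$
$P = -3$ ($P = -4 + 1 = -3$)
$\left(P O{\left(8,9 \right)}\right)^{2} = \left(- 3 \cdot 2 \cdot 9 \frac{1}{9 + 8}\right)^{2} = \left(- 3 \cdot 2 \cdot 9 \cdot \frac{1}{17}\right)^{2} = \left(\left(-3\right) \frac{18}{17}\right)^{2} = \left(- \frac{54}{17}\right)^{2} = \frac{2916}{289}$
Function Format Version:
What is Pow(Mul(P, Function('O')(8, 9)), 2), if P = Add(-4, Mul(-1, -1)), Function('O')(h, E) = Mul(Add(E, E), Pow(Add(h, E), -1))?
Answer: Rational(2916, 289) ≈ 10.090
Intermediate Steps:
Function('O')(h, E) = Mul(2, E, Pow(Add(E, h), -1)) (Function('O')(h, E) = Mul(Mul(2, E), Pow(Add(E, h), -1)) = Mul(2, E, Pow(Add(E, h), -1)))
P = -3 (P = Add(-4, 1) = -3)
Pow(Mul(P, Function('O')(8, 9)), 2) = Pow(Mul(-3, Mul(2, 9, Pow(Add(9, 8), -1))), 2) = Pow(Mul(-3, Mul(2, 9, Pow(17, -1))), 2) = Pow(Mul(-3, Mul(2, 9, Rational(1, 17))), 2) = Pow(Mul(-3, Rational(18, 17)), 2) = Pow(Rational(-54, 17), 2) = Rational(2916, 289)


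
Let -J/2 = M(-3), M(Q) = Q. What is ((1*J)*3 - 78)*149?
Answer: -8940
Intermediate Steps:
J = 6 (J = -2*(-3) = 6)
((1*J)*3 - 78)*149 = ((1*6)*3 - 78)*149 = (6*3 - 78)*149 = (18 - 78)*149 = -60*149 = -8940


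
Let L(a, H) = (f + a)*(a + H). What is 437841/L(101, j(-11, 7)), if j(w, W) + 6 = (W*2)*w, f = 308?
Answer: -437841/24131 ≈ -18.144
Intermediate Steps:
j(w, W) = -6 + 2*W*w (j(w, W) = -6 + (W*2)*w = -6 + (2*W)*w = -6 + 2*W*w)
L(a, H) = (308 + a)*(H + a) (L(a, H) = (308 + a)*(a + H) = (308 + a)*(H + a))
437841/L(101, j(-11, 7)) = 437841/(101² + 308*(-6 + 2*7*(-11)) + 308*101 + (-6 + 2*7*(-11))*101) = 437841/(10201 + 308*(-6 - 154) + 31108 + (-6 - 154)*101) = 437841/(10201 + 308*(-160) + 31108 - 160*101) = 437841/(10201 - 49280 + 31108 - 16160) = 437841/(-24131) = 437841*(-1/24131) = -437841/24131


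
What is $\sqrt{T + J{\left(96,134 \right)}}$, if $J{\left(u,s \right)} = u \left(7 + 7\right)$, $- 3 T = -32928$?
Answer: $4 \sqrt{770} \approx 111.0$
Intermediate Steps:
$T = 10976$ ($T = \left(- \frac{1}{3}\right) \left(-32928\right) = 10976$)
$J{\left(u,s \right)} = 14 u$ ($J{\left(u,s \right)} = u 14 = 14 u$)
$\sqrt{T + J{\left(96,134 \right)}} = \sqrt{10976 + 14 \cdot 96} = \sqrt{10976 + 1344} = \sqrt{12320} = 4 \sqrt{770}$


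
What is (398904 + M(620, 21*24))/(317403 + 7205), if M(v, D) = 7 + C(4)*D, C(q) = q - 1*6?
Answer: 397903/324608 ≈ 1.2258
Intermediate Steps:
C(q) = -6 + q (C(q) = q - 6 = -6 + q)
M(v, D) = 7 - 2*D (M(v, D) = 7 + (-6 + 4)*D = 7 - 2*D)
(398904 + M(620, 21*24))/(317403 + 7205) = (398904 + (7 - 42*24))/(317403 + 7205) = (398904 + (7 - 2*504))/324608 = (398904 + (7 - 1008))*(1/324608) = (398904 - 1001)*(1/324608) = 397903*(1/324608) = 397903/324608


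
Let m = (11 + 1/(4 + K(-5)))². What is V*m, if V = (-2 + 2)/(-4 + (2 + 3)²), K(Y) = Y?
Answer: 0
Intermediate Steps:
V = 0 (V = 0/(-4 + 5²) = 0/(-4 + 25) = 0/21 = 0*(1/21) = 0)
m = 100 (m = (11 + 1/(4 - 5))² = (11 + 1/(-1))² = (11 - 1)² = 10² = 100)
V*m = 0*100 = 0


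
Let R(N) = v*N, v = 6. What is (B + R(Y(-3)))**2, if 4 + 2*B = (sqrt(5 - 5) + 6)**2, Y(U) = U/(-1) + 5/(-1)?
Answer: 16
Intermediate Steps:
Y(U) = -5 - U (Y(U) = U*(-1) + 5*(-1) = -U - 5 = -5 - U)
B = 16 (B = -2 + (sqrt(5 - 5) + 6)**2/2 = -2 + (sqrt(0) + 6)**2/2 = -2 + (0 + 6)**2/2 = -2 + (1/2)*6**2 = -2 + (1/2)*36 = -2 + 18 = 16)
R(N) = 6*N
(B + R(Y(-3)))**2 = (16 + 6*(-5 - 1*(-3)))**2 = (16 + 6*(-5 + 3))**2 = (16 + 6*(-2))**2 = (16 - 12)**2 = 4**2 = 16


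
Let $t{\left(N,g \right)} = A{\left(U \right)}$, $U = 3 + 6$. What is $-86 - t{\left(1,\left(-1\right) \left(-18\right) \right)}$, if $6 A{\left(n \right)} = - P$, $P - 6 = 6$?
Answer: $-84$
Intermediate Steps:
$P = 12$ ($P = 6 + 6 = 12$)
$U = 9$
$A{\left(n \right)} = -2$ ($A{\left(n \right)} = \frac{\left(-1\right) 12}{6} = \frac{1}{6} \left(-12\right) = -2$)
$t{\left(N,g \right)} = -2$
$-86 - t{\left(1,\left(-1\right) \left(-18\right) \right)} = -86 - -2 = -86 + 2 = -84$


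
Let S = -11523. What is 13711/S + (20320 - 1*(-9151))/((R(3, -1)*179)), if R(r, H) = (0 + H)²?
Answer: 337140064/2062617 ≈ 163.45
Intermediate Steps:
R(r, H) = H²
13711/S + (20320 - 1*(-9151))/((R(3, -1)*179)) = 13711/(-11523) + (20320 - 1*(-9151))/(((-1)²*179)) = 13711*(-1/11523) + (20320 + 9151)/((1*179)) = -13711/11523 + 29471/179 = 337140064/2062617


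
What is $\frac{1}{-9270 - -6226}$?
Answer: $- \frac{1}{3044} \approx -0.00032852$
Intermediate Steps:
$\frac{1}{-9270 - -6226} = \frac{1}{-9270 + 6226} = \frac{1}{-3044} = - \frac{1}{3044}$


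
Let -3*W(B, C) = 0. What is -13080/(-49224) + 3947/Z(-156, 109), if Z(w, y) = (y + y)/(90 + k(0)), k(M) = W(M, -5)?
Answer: 364347770/223559 ≈ 1629.8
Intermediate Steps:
W(B, C) = 0 (W(B, C) = -⅓*0 = 0)
k(M) = 0
Z(w, y) = y/45 (Z(w, y) = (y + y)/(90 + 0) = (2*y)/90 = (2*y)*(1/90) = y/45)
-13080/(-49224) + 3947/Z(-156, 109) = -13080/(-49224) + 3947/(((1/45)*109)) = -13080*(-1/49224) + 3947/(109/45) = 545/2051 + 3947*(45/109) = 545/2051 + 177615/109 = 364347770/223559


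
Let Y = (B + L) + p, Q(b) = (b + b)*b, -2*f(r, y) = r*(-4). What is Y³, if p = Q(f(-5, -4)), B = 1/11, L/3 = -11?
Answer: 6209212472/1331 ≈ 4.6651e+6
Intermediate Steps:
L = -33 (L = 3*(-11) = -33)
f(r, y) = 2*r (f(r, y) = -r*(-4)/2 = -(-2)*r = 2*r)
Q(b) = 2*b² (Q(b) = (2*b)*b = 2*b²)
B = 1/11 ≈ 0.090909
p = 200 (p = 2*(2*(-5))² = 2*(-10)² = 2*100 = 200)
Y = 1838/11 (Y = (1/11 - 33) + 200 = -362/11 + 200 = 1838/11 ≈ 167.09)
Y³ = (1838/11)³ = 6209212472/1331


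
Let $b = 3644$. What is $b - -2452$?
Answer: $6096$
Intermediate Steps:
$b - -2452 = 3644 - -2452 = 3644 + 2452 = 6096$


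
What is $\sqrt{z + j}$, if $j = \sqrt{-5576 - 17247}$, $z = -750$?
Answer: $\sqrt{-750 + i \sqrt{22823}} \approx 2.7445 + 27.523 i$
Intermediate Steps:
$j = i \sqrt{22823}$ ($j = \sqrt{-22823} = i \sqrt{22823} \approx 151.07 i$)
$\sqrt{z + j} = \sqrt{-750 + i \sqrt{22823}}$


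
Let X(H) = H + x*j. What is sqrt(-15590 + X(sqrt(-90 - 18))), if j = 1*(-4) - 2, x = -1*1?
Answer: sqrt(-15584 + 6*I*sqrt(3)) ≈ 0.0416 + 124.84*I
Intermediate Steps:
x = -1
j = -6 (j = -4 - 2 = -6)
X(H) = 6 + H (X(H) = H - 1*(-6) = H + 6 = 6 + H)
sqrt(-15590 + X(sqrt(-90 - 18))) = sqrt(-15590 + (6 + sqrt(-90 - 18))) = sqrt(-15590 + (6 + sqrt(-108))) = sqrt(-15590 + (6 + 6*I*sqrt(3))) = sqrt(-15584 + 6*I*sqrt(3))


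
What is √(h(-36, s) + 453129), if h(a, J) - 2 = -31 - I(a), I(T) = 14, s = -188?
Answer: √453086 ≈ 673.12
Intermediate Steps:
h(a, J) = -43 (h(a, J) = 2 + (-31 - 1*14) = 2 + (-31 - 14) = 2 - 45 = -43)
√(h(-36, s) + 453129) = √(-43 + 453129) = √453086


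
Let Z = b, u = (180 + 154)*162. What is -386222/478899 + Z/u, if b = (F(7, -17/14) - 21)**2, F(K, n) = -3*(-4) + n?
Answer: -151339118135/188103864816 ≈ -0.80455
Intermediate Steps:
u = 54108 (u = 334*162 = 54108)
F(K, n) = 12 + n
b = 20449/196 (b = ((12 - 17/14) - 21)**2 = (151/14 - 21)**2 = (-143/14)**2 = 20449/196 ≈ 104.33)
Z = 20449/196 ≈ 104.33
-386222/478899 + Z/u = -386222/478899 + (20449/196)/54108 = -386222*1/478899 + (20449/196)*(1/54108) = -386222/478899 + 20449/10605168 = -151339118135/188103864816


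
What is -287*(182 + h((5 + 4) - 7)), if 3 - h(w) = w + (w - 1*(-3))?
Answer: -51086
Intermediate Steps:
h(w) = -2*w (h(w) = 3 - (w + (w - 1*(-3))) = 3 - (w + (w + 3)) = 3 - (w + (3 + w)) = 3 - (3 + 2*w) = 3 + (-3 - 2*w) = -2*w)
-287*(182 + h((5 + 4) - 7)) = -287*(182 - 2*((5 + 4) - 7)) = -287*(182 - 2*(9 - 7)) = -287*(182 - 2*2) = -287*(182 - 4) = -287*178 = -51086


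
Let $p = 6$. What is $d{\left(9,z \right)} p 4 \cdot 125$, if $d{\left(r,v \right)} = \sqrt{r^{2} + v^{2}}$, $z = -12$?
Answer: $45000$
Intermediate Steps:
$d{\left(9,z \right)} p 4 \cdot 125 = \sqrt{9^{2} + \left(-12\right)^{2}} \cdot 6 \cdot 4 \cdot 125 = \sqrt{81 + 144} \cdot 24 \cdot 125 = \sqrt{225} \cdot 24 \cdot 125 = 15 \cdot 24 \cdot 125 = 360 \cdot 125 = 45000$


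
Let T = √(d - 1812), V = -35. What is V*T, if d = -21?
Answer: -35*I*√1833 ≈ -1498.5*I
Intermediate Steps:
T = I*√1833 (T = √(-21 - 1812) = √(-1833) = I*√1833 ≈ 42.814*I)
V*T = -35*I*√1833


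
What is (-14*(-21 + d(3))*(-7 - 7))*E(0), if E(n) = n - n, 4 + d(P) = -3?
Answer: 0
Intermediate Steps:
d(P) = -7 (d(P) = -4 - 3 = -7)
E(n) = 0
(-14*(-21 + d(3))*(-7 - 7))*E(0) = -14*(-21 - 7)*(-7 - 7)*0 = -(-392)*(-14)*0 = -14*392*0 = -5488*0 = 0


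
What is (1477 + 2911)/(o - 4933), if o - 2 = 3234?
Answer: -4388/1697 ≈ -2.5857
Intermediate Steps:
o = 3236 (o = 2 + 3234 = 3236)
(1477 + 2911)/(o - 4933) = (1477 + 2911)/(3236 - 4933) = 4388/(-1697) = 4388*(-1/1697) = -4388/1697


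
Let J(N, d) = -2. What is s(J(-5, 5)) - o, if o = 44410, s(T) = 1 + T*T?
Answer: -44405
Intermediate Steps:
s(T) = 1 + T**2
s(J(-5, 5)) - o = (1 + (-2)**2) - 1*44410 = (1 + 4) - 44410 = 5 - 44410 = -44405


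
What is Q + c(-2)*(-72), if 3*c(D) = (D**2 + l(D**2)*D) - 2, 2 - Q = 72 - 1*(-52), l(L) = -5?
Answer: -410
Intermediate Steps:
Q = -122 (Q = 2 - (72 - 1*(-52)) = 2 - (72 + 52) = 2 - 1*124 = 2 - 124 = -122)
c(D) = -2/3 - 5*D/3 + D**2/3 (c(D) = ((D**2 - 5*D) - 2)/3 = (-2 + D**2 - 5*D)/3 = -2/3 - 5*D/3 + D**2/3)
Q + c(-2)*(-72) = -122 + (-2/3 - 5/3*(-2) + (1/3)*(-2)**2)*(-72) = -122 + (-2/3 + 10/3 + (1/3)*4)*(-72) = -122 + (-2/3 + 10/3 + 4/3)*(-72) = -122 + 4*(-72) = -122 - 288 = -410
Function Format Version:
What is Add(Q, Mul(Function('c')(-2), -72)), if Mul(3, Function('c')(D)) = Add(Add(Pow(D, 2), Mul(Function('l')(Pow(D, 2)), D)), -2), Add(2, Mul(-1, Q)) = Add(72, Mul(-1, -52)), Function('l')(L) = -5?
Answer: -410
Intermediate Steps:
Q = -122 (Q = Add(2, Mul(-1, Add(72, Mul(-1, -52)))) = Add(2, Mul(-1, Add(72, 52))) = Add(2, Mul(-1, 124)) = Add(2, -124) = -122)
Function('c')(D) = Add(Rational(-2, 3), Mul(Rational(-5, 3), D), Mul(Rational(1, 3), Pow(D, 2))) (Function('c')(D) = Mul(Rational(1, 3), Add(Add(Pow(D, 2), Mul(-5, D)), -2)) = Mul(Rational(1, 3), Add(-2, Pow(D, 2), Mul(-5, D))) = Add(Rational(-2, 3), Mul(Rational(-5, 3), D), Mul(Rational(1, 3), Pow(D, 2))))
Add(Q, Mul(Function('c')(-2), -72)) = Add(-122, Mul(Add(Rational(-2, 3), Mul(Rational(-5, 3), -2), Mul(Rational(1, 3), Pow(-2, 2))), -72)) = Add(-122, Mul(Add(Rational(-2, 3), Rational(10, 3), Mul(Rational(1, 3), 4)), -72)) = Add(-122, Mul(Add(Rational(-2, 3), Rational(10, 3), Rational(4, 3)), -72)) = Add(-122, Mul(4, -72)) = Add(-122, -288) = -410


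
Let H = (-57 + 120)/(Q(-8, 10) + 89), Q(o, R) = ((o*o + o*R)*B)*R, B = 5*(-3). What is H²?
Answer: 3969/6195121 ≈ 0.00064067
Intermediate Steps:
B = -15
Q(o, R) = R*(-15*o² - 15*R*o) (Q(o, R) = ((o*o + o*R)*(-15))*R = ((o² + R*o)*(-15))*R = (-15*o² - 15*R*o)*R = R*(-15*o² - 15*R*o))
H = 63/2489 (H = (-57 + 120)/(-15*10*(-8)*(10 - 8) + 89) = 63/(-15*10*(-8)*2 + 89) = 63/(2400 + 89) = 63/2489 ≈ 0.025311)
H² = (63/2489)² = 3969/6195121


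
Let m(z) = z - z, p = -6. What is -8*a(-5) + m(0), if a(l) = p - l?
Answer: 8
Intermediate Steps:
a(l) = -6 - l
m(z) = 0
-8*a(-5) + m(0) = -8*(-6 - 1*(-5)) + 0 = -8*(-6 + 5) + 0 = -8*(-1) + 0 = 8 + 0 = 8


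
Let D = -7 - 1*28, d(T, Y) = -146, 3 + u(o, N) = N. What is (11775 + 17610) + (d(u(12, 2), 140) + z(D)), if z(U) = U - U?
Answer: 29239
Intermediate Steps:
u(o, N) = -3 + N
D = -35 (D = -7 - 28 = -35)
z(U) = 0
(11775 + 17610) + (d(u(12, 2), 140) + z(D)) = (11775 + 17610) + (-146 + 0) = 29385 - 146 = 29239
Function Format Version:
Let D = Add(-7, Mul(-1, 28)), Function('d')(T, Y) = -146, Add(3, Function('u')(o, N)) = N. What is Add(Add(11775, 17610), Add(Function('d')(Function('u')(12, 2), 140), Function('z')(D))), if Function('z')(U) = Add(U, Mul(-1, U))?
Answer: 29239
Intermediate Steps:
Function('u')(o, N) = Add(-3, N)
D = -35 (D = Add(-7, -28) = -35)
Function('z')(U) = 0
Add(Add(11775, 17610), Add(Function('d')(Function('u')(12, 2), 140), Function('z')(D))) = Add(Add(11775, 17610), Add(-146, 0)) = Add(29385, -146) = 29239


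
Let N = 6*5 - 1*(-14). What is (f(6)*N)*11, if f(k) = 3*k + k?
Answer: 11616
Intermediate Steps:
f(k) = 4*k
N = 44 (N = 30 + 14 = 44)
(f(6)*N)*11 = ((4*6)*44)*11 = (24*44)*11 = 1056*11 = 11616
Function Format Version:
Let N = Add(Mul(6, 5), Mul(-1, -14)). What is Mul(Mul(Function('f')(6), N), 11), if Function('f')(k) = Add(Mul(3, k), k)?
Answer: 11616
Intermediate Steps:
Function('f')(k) = Mul(4, k)
N = 44 (N = Add(30, 14) = 44)
Mul(Mul(Function('f')(6), N), 11) = Mul(Mul(Mul(4, 6), 44), 11) = Mul(Mul(24, 44), 11) = Mul(1056, 11) = 11616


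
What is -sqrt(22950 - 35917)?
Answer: -I*sqrt(12967) ≈ -113.87*I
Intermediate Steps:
-sqrt(22950 - 35917) = -sqrt(-12967) = -I*sqrt(12967)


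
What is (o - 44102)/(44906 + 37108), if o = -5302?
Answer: -8234/13669 ≈ -0.60238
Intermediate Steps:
(o - 44102)/(44906 + 37108) = (-5302 - 44102)/(44906 + 37108) = -49404/82014 = -49404*1/82014 = -8234/13669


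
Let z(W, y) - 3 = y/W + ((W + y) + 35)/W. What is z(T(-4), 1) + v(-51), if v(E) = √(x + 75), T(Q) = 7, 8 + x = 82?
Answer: 65/7 + √149 ≈ 21.492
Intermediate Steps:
x = 74 (x = -8 + 82 = 74)
z(W, y) = 3 + y/W + (35 + W + y)/W (z(W, y) = 3 + (y/W + ((W + y) + 35)/W) = 3 + (y/W + (35 + W + y)/W) = 3 + y/W + (35 + W + y)/W)
v(E) = √149 (v(E) = √(74 + 75) = √149)
z(T(-4), 1) + v(-51) = (35 + 2*1 + 4*7)/7 + √149 = (35 + 2 + 28)/7 + √149 = (⅐)*65 + √149 = 65/7 + √149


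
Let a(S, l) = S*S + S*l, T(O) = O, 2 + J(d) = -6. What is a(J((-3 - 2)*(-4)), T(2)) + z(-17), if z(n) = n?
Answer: 31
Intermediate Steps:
J(d) = -8 (J(d) = -2 - 6 = -8)
a(S, l) = S² + S*l
a(J((-3 - 2)*(-4)), T(2)) + z(-17) = -8*(-8 + 2) - 17 = -8*(-6) - 17 = 48 - 17 = 31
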